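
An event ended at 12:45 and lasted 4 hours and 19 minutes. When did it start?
Starting time: 12:45 = 45 total minutes past 12:00
Subtracting: 4 hours and 19 minutes = 259 minutes
45 - 259 = -214 (negative, add 12 hours = 720) = 506 minutes
= 8 hours and 26 minutes past 12:00 = 8:26

Final answer: 8:26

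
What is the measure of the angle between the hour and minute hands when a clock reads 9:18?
Hour hand position: 9 x 30 + 18 x 0.5 = 279 degrees
Minute hand position: 18 x 6 = 108 degrees
Difference: |279 - 108| = 171 degrees
The angle between the hands is 171 degrees

Final answer: 171 degrees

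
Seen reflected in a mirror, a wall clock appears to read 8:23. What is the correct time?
Reflection across the vertical (12-6) axis maps a hand at angle A degrees to (360 - A) degrees, which sends a reading of T minutes past 12:00 to (720 - T) minutes past 12:00.
Mirror reads 8:23 = 503 minutes past 12:00.
Actual time: (720 - 503) mod 720 = 217 minutes = 3:37.

Final answer: 3:37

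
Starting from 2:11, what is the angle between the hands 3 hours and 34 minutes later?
First find the time 3 hours and 34 minutes after 2:11.
Total minutes: 2 x 60 + 11 + 3 x 60 + 34 = 345.
345 mod 720 = 345 minutes = 5:45.
Now compute the angle at 5:45:
Hour hand: 5 x 30 + 45 x 0.5 = 172.5 degrees
Minute hand: 45 x 6 = 270 degrees
Difference: |172.5 - 270| = 97.5 degrees
The angle is 97.5 degrees

Final answer: 97.5 degrees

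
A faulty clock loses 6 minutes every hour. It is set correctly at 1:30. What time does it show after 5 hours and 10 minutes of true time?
For every 60 true minutes, the faulty clock advances 60 - 6 = 54 minutes.
True elapsed: 5 hours and 10 minutes = 310 minutes.
Faulty clock advances: 310 x 54/60 = 279 minutes (drift: 31 minutes behind).
Shown time: 1:30 + 279 minutes = 6:09.

Final answer: 6:09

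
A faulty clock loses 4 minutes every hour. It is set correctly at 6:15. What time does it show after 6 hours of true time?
For every 60 true minutes, the faulty clock advances 60 - 4 = 56 minutes.
True elapsed: 6 hours = 360 minutes.
Faulty clock advances: 360 x 56/60 = 336 minutes (drift: 24 minutes behind).
Shown time: 6:15 + 336 minutes = 11:51.

Final answer: 11:51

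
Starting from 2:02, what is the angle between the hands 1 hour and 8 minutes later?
First find the time 1 hour and 8 minutes after 2:02.
Total minutes: 2 x 60 + 2 + 1 x 60 + 8 = 190.
190 mod 720 = 190 minutes = 3:10.
Now compute the angle at 3:10:
Hour hand: 3 x 30 + 10 x 0.5 = 95 degrees
Minute hand: 10 x 6 = 60 degrees
Difference: |95 - 60| = 35 degrees
The angle is 35 degrees

Final answer: 35 degrees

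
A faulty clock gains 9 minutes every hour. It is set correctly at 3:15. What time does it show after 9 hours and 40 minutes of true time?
For every 60 true minutes, the faulty clock advances 60 + 9 = 69 minutes.
True elapsed: 9 hours and 40 minutes = 580 minutes.
Faulty clock advances: 580 x 69/60 = 667 minutes (drift: 87 minutes ahead).
Shown time: 3:15 + 667 minutes = 2:22.

Final answer: 2:22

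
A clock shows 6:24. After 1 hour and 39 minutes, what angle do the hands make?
First find the time 1 hour and 39 minutes after 6:24.
Total minutes: 6 x 60 + 24 + 1 x 60 + 39 = 483.
483 mod 720 = 483 minutes = 8:03.
Now compute the angle at 8:03:
Hour hand: 8 x 30 + 3 x 0.5 = 241.5 degrees
Minute hand: 3 x 6 = 18 degrees
Difference: |241.5 - 18| = 223.5 degrees
Smaller angle: 360 - 223.5 = 136.5 degrees

Final answer: 136.5 degrees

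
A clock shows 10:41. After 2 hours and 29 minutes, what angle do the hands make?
First find the time 2 hours and 29 minutes after 10:41.
Total minutes: 10 x 60 + 41 + 2 x 60 + 29 = 790.
790 mod 720 = 70 minutes = 1:10.
Now compute the angle at 1:10:
Hour hand: 1 x 30 + 10 x 0.5 = 35 degrees
Minute hand: 10 x 6 = 60 degrees
Difference: |35 - 60| = 25 degrees
The angle is 25 degrees

Final answer: 25 degrees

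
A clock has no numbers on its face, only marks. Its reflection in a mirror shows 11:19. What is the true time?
Reflection across the vertical (12-6) axis maps a hand at angle A degrees to (360 - A) degrees, which sends a reading of T minutes past 12:00 to (720 - T) minutes past 12:00.
Mirror reads 11:19 = 679 minutes past 12:00.
Actual time: (720 - 679) mod 720 = 41 minutes = 12:41.

Final answer: 12:41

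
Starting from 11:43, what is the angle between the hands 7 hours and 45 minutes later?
First find the time 7 hours and 45 minutes after 11:43.
Total minutes: 11 x 60 + 43 + 7 x 60 + 45 = 1168.
1168 mod 720 = 448 minutes = 7:28.
Now compute the angle at 7:28:
Hour hand: 7 x 30 + 28 x 0.5 = 224 degrees
Minute hand: 28 x 6 = 168 degrees
Difference: |224 - 168| = 56 degrees
The angle is 56 degrees

Final answer: 56 degrees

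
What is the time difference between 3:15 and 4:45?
From 3:15 to 4:45:
(4 x 60 + 45) - (3 x 60 + 15) = 285 - 195 = 90 minutes
= 1 hour and 30 minutes

Final answer: 1 hour and 30 minutes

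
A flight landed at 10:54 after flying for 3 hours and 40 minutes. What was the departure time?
Starting time: 10:54 = 654 total minutes past 12:00
Subtracting: 3 hours and 40 minutes = 220 minutes
654 - 220 = 434 minutes
= 7 hours and 14 minutes past 12:00 = 7:14

Final answer: 7:14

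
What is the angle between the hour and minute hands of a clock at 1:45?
Hour hand position: 1 x 30 + 45 x 0.5 = 52.5 degrees
Minute hand position: 45 x 6 = 270 degrees
Difference: |52.5 - 270| = 217.5 degrees
Since 217.5 > 180, the smaller angle is 360 - 217.5 = 142.5 degrees

Final answer: 142.5 degrees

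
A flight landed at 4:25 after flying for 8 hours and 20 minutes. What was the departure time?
Starting time: 4:25 = 265 total minutes past 12:00
Subtracting: 8 hours and 20 minutes = 500 minutes
265 - 500 = -235 (negative, add 12 hours = 720) = 485 minutes
= 8 hours and 5 minutes past 12:00 = 8:05

Final answer: 8:05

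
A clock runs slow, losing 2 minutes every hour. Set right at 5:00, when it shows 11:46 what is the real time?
For every 60 true minutes, the faulty clock advances 58 minutes, so 1 faulty-clock minute corresponds to 60/58 true minutes.
From 5:00 to 11:46 on the faulty dial is 406 minutes.
True elapsed: 406 x 60/58 = 420 minutes = 7 hours.
True time: 5:00 + 7 hours = 12:00.

Final answer: 12:00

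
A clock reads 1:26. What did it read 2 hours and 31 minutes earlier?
Starting time: 1:26 = 86 total minutes past 12:00
Subtracting: 2 hours and 31 minutes = 151 minutes
86 - 151 = -65 (negative, add 12 hours = 720) = 655 minutes
= 10 hours and 55 minutes past 12:00 = 10:55

Final answer: 10:55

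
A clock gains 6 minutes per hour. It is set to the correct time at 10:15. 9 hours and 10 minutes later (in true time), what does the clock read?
For every 60 true minutes, the faulty clock advances 60 + 6 = 66 minutes.
True elapsed: 9 hours and 10 minutes = 550 minutes.
Faulty clock advances: 550 x 66/60 = 605 minutes (drift: 55 minutes ahead).
Shown time: 10:15 + 605 minutes = 8:20.

Final answer: 8:20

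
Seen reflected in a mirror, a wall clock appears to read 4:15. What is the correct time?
Reflection across the vertical (12-6) axis maps a hand at angle A degrees to (360 - A) degrees, which sends a reading of T minutes past 12:00 to (720 - T) minutes past 12:00.
Mirror reads 4:15 = 255 minutes past 12:00.
Actual time: (720 - 255) mod 720 = 465 minutes = 7:45.

Final answer: 7:45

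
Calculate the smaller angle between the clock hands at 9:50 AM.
Hour hand position: 9 x 30 + 50 x 0.5 = 295 degrees
Minute hand position: 50 x 6 = 300 degrees
Difference: |295 - 300| = 5 degrees
The angle between the hands is 5 degrees

Final answer: 5 degrees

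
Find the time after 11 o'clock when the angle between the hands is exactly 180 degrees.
For hands to be 180 degrees apart: |30H - 5.5t| = 180
With H = 11: t = (30 x 11 + 180)/5.5 = 92.73 or t = (30 x 11 - 180)/5.5 = 27.27
First valid solution (0 < t < 60): t = 27.27 minutes
The hands are opposite at 27.27 minutes past 11:00.

Final answer: 27.27 minutes past 11:00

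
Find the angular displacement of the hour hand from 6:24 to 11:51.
The hour hand moves 0.5 degrees per minute.
Time elapsed: 11:51 - 6:24 = 327 minutes
Angular displacement: 327 x 0.5 = 163.5 degrees

Final answer: 163.5 degrees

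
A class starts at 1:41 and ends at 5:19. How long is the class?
From 1:41 to 5:19:
(5 x 60 + 19) - (1 x 60 + 41) = 319 - 101 = 218 minutes
= 3 hours and 38 minutes

Final answer: 3 hours and 38 minutes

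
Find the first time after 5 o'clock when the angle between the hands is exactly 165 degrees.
At t minutes past 5:00, the hour hand is at 30 x 5 + 0.5t degrees and the minute hand is at 6t degrees.
The smaller angle between them is 165 degrees when |30H - 5.5t| = 165 or |30H - 5.5t| = 195.
With H = 5, solve 30 x 5 - 5.5t = +/- target for each target:
  t = (30 x 5 - 165) / 5.5 = -2.73 (outside (0, 60))
  t = (30 x 5 + 165) / 5.5 = 57.27
  t = (30 x 5 - 195) / 5.5 = -8.18 (outside (0, 60))
  t = (30 x 5 + 195) / 5.5 = 62.73 (outside (0, 60))
Valid solutions in (0, 60): {57.27} minutes.
The first occurrence is t = 57.27 minutes.
The hands form a 165-degree angle at 57.27 minutes past 5:00.

Final answer: 57.27 minutes past 5:00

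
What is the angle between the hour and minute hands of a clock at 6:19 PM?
Hour hand position: 6 x 30 + 19 x 0.5 = 189.5 degrees
Minute hand position: 19 x 6 = 114 degrees
Difference: |189.5 - 114| = 75.5 degrees
The angle between the hands is 75.5 degrees

Final answer: 75.5 degrees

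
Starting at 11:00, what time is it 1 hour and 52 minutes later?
Starting time: 11:00
Adding 52 minutes to 0 minutes: 0 + 52 = 52 minutes
Adding 1 hour: 11 + 1 = 12
Final time: 12:52

Final answer: 12:52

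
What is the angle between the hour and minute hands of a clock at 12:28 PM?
Hour hand position: 0 x 30 + 28 x 0.5 = 14 degrees
Minute hand position: 28 x 6 = 168 degrees
Difference: |14 - 168| = 154 degrees
The angle between the hands is 154 degrees

Final answer: 154 degrees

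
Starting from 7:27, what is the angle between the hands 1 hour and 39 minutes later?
First find the time 1 hour and 39 minutes after 7:27.
Total minutes: 7 x 60 + 27 + 1 x 60 + 39 = 546.
546 mod 720 = 546 minutes = 9:06.
Now compute the angle at 9:06:
Hour hand: 9 x 30 + 6 x 0.5 = 273 degrees
Minute hand: 6 x 6 = 36 degrees
Difference: |273 - 36| = 237 degrees
Smaller angle: 360 - 237 = 123 degrees

Final answer: 123 degrees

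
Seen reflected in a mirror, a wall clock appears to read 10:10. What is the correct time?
Reflection across the vertical (12-6) axis maps a hand at angle A degrees to (360 - A) degrees, which sends a reading of T minutes past 12:00 to (720 - T) minutes past 12:00.
Mirror reads 10:10 = 610 minutes past 12:00.
Actual time: (720 - 610) mod 720 = 110 minutes = 1:50.

Final answer: 1:50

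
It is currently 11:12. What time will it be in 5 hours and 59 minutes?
Starting time: 11:12
Adding 59 minutes to 12 minutes: 12 + 59 = 71 minutes = 1 hour and 11 minutes
Adding 5 hours: 11 + 5 + 1 (carry) = 17 - 12 = 5
Final time: 5:11

Final answer: 5:11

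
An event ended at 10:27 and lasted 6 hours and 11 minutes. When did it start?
Starting time: 10:27 = 627 total minutes past 12:00
Subtracting: 6 hours and 11 minutes = 371 minutes
627 - 371 = 256 minutes
= 4 hours and 16 minutes past 12:00 = 4:16

Final answer: 4:16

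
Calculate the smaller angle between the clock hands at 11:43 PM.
Hour hand position: 11 x 30 + 43 x 0.5 = 351.5 degrees
Minute hand position: 43 x 6 = 258 degrees
Difference: |351.5 - 258| = 93.5 degrees
The angle between the hands is 93.5 degrees

Final answer: 93.5 degrees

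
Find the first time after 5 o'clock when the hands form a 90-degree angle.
At t minutes past 5:00, the hour hand is at 30 x 5 + 0.5t degrees and the minute hand is at 6t degrees.
The smaller angle between them is 90 degrees when |30H - 5.5t| = 90 or |30H - 5.5t| = 270.
With H = 5, solve 30 x 5 - 5.5t = +/- target for each target:
  t = (30 x 5 - 90) / 5.5 = 10.91
  t = (30 x 5 + 90) / 5.5 = 43.64
  t = (30 x 5 - 270) / 5.5 = -21.82 (outside (0, 60))
  t = (30 x 5 + 270) / 5.5 = 76.36 (outside (0, 60))
Valid solutions in (0, 60): {10.91, 43.64} minutes.
First occurrence: t = 10.91 minutes.
The hands are at right angles at 10.91 minutes past 5:00.

Final answer: 10.91 minutes past 5:00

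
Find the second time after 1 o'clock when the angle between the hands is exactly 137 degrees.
At t minutes past 1:00, the hour hand is at 30 x 1 + 0.5t degrees and the minute hand is at 6t degrees.
The smaller angle between them is 137 degrees when |30H - 5.5t| = 137 or |30H - 5.5t| = 223.
With H = 1, solve 30 x 1 - 5.5t = +/- target for each target:
  t = (30 x 1 - 137) / 5.5 = -19.45 (outside (0, 60))
  t = (30 x 1 + 137) / 5.5 = 30.36
  t = (30 x 1 - 223) / 5.5 = -35.09 (outside (0, 60))
  t = (30 x 1 + 223) / 5.5 = 46
Valid solutions in (0, 60): {30.36, 46} minutes.
The second occurrence is t = 46 minutes.
The hands form a 137-degree angle at 46 minutes past 1:00.

Final answer: 46 minutes past 1:00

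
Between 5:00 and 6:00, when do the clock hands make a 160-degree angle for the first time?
At t minutes past 5:00, the hour hand is at 30 x 5 + 0.5t degrees and the minute hand is at 6t degrees.
The smaller angle between them is 160 degrees when |30H - 5.5t| = 160 or |30H - 5.5t| = 200.
With H = 5, solve 30 x 5 - 5.5t = +/- target for each target:
  t = (30 x 5 - 160) / 5.5 = -1.82 (outside (0, 60))
  t = (30 x 5 + 160) / 5.5 = 56.36
  t = (30 x 5 - 200) / 5.5 = -9.09 (outside (0, 60))
  t = (30 x 5 + 200) / 5.5 = 63.64 (outside (0, 60))
Valid solutions in (0, 60): {56.36} minutes.
The first occurrence is t = 56.36 minutes.
The hands form a 160-degree angle at 56.36 minutes past 5:00.

Final answer: 56.36 minutes past 5:00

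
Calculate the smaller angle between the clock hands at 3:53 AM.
Hour hand position: 3 x 30 + 53 x 0.5 = 116.5 degrees
Minute hand position: 53 x 6 = 318 degrees
Difference: |116.5 - 318| = 201.5 degrees
Since 201.5 > 180, the smaller angle is 360 - 201.5 = 158.5 degrees

Final answer: 158.5 degrees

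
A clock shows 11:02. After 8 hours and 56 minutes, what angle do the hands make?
First find the time 8 hours and 56 minutes after 11:02.
Total minutes: 11 x 60 + 2 + 8 x 60 + 56 = 1198.
1198 mod 720 = 478 minutes = 7:58.
Now compute the angle at 7:58:
Hour hand: 7 x 30 + 58 x 0.5 = 239 degrees
Minute hand: 58 x 6 = 348 degrees
Difference: |239 - 348| = 109 degrees
The angle is 109 degrees

Final answer: 109 degrees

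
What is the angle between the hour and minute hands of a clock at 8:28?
Hour hand position: 8 x 30 + 28 x 0.5 = 254 degrees
Minute hand position: 28 x 6 = 168 degrees
Difference: |254 - 168| = 86 degrees
The angle between the hands is 86 degrees

Final answer: 86 degrees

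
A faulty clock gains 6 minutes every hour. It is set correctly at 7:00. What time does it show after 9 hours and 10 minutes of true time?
For every 60 true minutes, the faulty clock advances 60 + 6 = 66 minutes.
True elapsed: 9 hours and 10 minutes = 550 minutes.
Faulty clock advances: 550 x 66/60 = 605 minutes (drift: 55 minutes ahead).
Shown time: 7:00 + 605 minutes = 5:05.

Final answer: 5:05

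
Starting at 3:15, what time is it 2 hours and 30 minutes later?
Starting time: 3:15
Adding 30 minutes to 15 minutes: 15 + 30 = 45 minutes
Adding 2 hours: 3 + 2 = 5
Final time: 5:45

Final answer: 5:45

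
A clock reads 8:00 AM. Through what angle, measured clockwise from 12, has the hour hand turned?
The hour hand moves 30 degrees per hour and 0.5 degrees per minute.
At 8:00: (8) x 30 + 0 x 0.5 = 240 + 0 = 240 degrees

Final answer: 240 degrees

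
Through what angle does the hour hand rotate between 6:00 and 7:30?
The hour hand moves 0.5 degrees per minute.
Time elapsed: 7:30 - 6:00 = 90 minutes
Angular displacement: 90 x 0.5 = 45 degrees

Final answer: 45 degrees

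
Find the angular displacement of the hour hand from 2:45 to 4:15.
The hour hand moves 0.5 degrees per minute.
Time elapsed: 4:15 - 2:45 = 90 minutes
Angular displacement: 90 x 0.5 = 45 degrees

Final answer: 45 degrees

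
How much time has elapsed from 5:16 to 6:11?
From 5:16 to 6:11:
(6 x 60 + 11) - (5 x 60 + 16) = 371 - 316 = 55 minutes
= 55 minutes

Final answer: 55 minutes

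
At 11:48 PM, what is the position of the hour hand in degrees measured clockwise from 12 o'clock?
The hour hand moves 30 degrees per hour and 0.5 degrees per minute.
At 11:48: (11) x 30 + 48 x 0.5 = 330 + 24 = 354 degrees

Final answer: 354 degrees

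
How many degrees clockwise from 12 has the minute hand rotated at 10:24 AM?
The minute hand moves 6 degrees per minute.
At 10:24: 24 x 6 = 144 degrees

Final answer: 144 degrees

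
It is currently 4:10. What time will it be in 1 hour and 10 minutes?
Starting time: 4:10
Adding 10 minutes to 10 minutes: 10 + 10 = 20 minutes
Adding 1 hour: 4 + 1 = 5
Final time: 5:20

Final answer: 5:20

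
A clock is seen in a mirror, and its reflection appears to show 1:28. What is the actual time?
Reflection across the vertical (12-6) axis maps a hand at angle A degrees to (360 - A) degrees, which sends a reading of T minutes past 12:00 to (720 - T) minutes past 12:00.
Mirror reads 1:28 = 88 minutes past 12:00.
Actual time: (720 - 88) mod 720 = 632 minutes = 10:32.

Final answer: 10:32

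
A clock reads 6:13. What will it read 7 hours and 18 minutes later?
Starting time: 6:13
Adding 18 minutes to 13 minutes: 13 + 18 = 31 minutes
Adding 7 hours: 6 + 7 = 13 - 12 = 1
Final time: 1:31

Final answer: 1:31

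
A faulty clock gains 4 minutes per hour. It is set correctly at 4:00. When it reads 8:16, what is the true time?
For every 60 true minutes, the faulty clock advances 64 minutes, so 1 faulty-clock minute corresponds to 60/64 true minutes.
From 4:00 to 8:16 on the faulty dial is 256 minutes.
True elapsed: 256 x 60/64 = 240 minutes = 4 hours.
True time: 4:00 + 4 hours = 8:00.

Final answer: 8:00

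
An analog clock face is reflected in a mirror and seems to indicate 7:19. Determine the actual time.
Reflection across the vertical (12-6) axis maps a hand at angle A degrees to (360 - A) degrees, which sends a reading of T minutes past 12:00 to (720 - T) minutes past 12:00.
Mirror reads 7:19 = 439 minutes past 12:00.
Actual time: (720 - 439) mod 720 = 281 minutes = 4:41.

Final answer: 4:41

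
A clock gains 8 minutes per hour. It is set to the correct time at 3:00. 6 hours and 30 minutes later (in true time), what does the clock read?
For every 60 true minutes, the faulty clock advances 60 + 8 = 68 minutes.
True elapsed: 6 hours and 30 minutes = 390 minutes.
Faulty clock advances: 390 x 68/60 = 442 minutes (drift: 52 minutes ahead).
Shown time: 3:00 + 442 minutes = 10:22.

Final answer: 10:22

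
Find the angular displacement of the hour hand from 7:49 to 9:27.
The hour hand moves 0.5 degrees per minute.
Time elapsed: 9:27 - 7:49 = 98 minutes
Angular displacement: 98 x 0.5 = 49 degrees

Final answer: 49 degrees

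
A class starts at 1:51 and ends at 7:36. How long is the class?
From 1:51 to 7:36:
(7 x 60 + 36) - (1 x 60 + 51) = 456 - 111 = 345 minutes
= 5 hours and 45 minutes

Final answer: 5 hours and 45 minutes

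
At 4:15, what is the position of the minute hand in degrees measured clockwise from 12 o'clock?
The minute hand moves 6 degrees per minute.
At 4:15: 15 x 6 = 90 degrees

Final answer: 90 degrees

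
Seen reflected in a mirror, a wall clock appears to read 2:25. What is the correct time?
Reflection across the vertical (12-6) axis maps a hand at angle A degrees to (360 - A) degrees, which sends a reading of T minutes past 12:00 to (720 - T) minutes past 12:00.
Mirror reads 2:25 = 145 minutes past 12:00.
Actual time: (720 - 145) mod 720 = 575 minutes = 9:35.

Final answer: 9:35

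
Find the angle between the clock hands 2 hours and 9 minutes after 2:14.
First find the time 2 hours and 9 minutes after 2:14.
Total minutes: 2 x 60 + 14 + 2 x 60 + 9 = 263.
263 mod 720 = 263 minutes = 4:23.
Now compute the angle at 4:23:
Hour hand: 4 x 30 + 23 x 0.5 = 131.5 degrees
Minute hand: 23 x 6 = 138 degrees
Difference: |131.5 - 138| = 6.5 degrees
The angle is 6.5 degrees

Final answer: 6.5 degrees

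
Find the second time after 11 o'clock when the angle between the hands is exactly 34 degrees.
At t minutes past 11:00, the hour hand is at 30 x 11 + 0.5t degrees and the minute hand is at 6t degrees.
The smaller angle between them is 34 degrees when |30H - 5.5t| = 34 or |30H - 5.5t| = 326.
With H = 11, solve 30 x 11 - 5.5t = +/- target for each target:
  t = (30 x 11 - 34) / 5.5 = 53.82
  t = (30 x 11 + 34) / 5.5 = 66.18 (outside (0, 60))
  t = (30 x 11 - 326) / 5.5 = 0.73
  t = (30 x 11 + 326) / 5.5 = 119.27 (outside (0, 60))
Valid solutions in (0, 60): {0.73, 53.82} minutes.
The second occurrence is t = 53.82 minutes.
The hands form a 34-degree angle at 53.82 minutes past 11:00.

Final answer: 53.82 minutes past 11:00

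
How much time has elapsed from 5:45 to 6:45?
From 5:45 to 6:45:
(6 x 60 + 45) - (5 x 60 + 45) = 405 - 345 = 60 minutes
= 1 hour

Final answer: 1 hour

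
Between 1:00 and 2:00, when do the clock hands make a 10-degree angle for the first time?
At t minutes past 1:00, the hour hand is at 30 x 1 + 0.5t degrees and the minute hand is at 6t degrees.
The smaller angle between them is 10 degrees when |30H - 5.5t| = 10 or |30H - 5.5t| = 350.
With H = 1, solve 30 x 1 - 5.5t = +/- target for each target:
  t = (30 x 1 - 10) / 5.5 = 3.64
  t = (30 x 1 + 10) / 5.5 = 7.27
  t = (30 x 1 - 350) / 5.5 = -58.18 (outside (0, 60))
  t = (30 x 1 + 350) / 5.5 = 69.09 (outside (0, 60))
Valid solutions in (0, 60): {3.64, 7.27} minutes.
The first occurrence is t = 3.64 minutes.
The hands form a 10-degree angle at 3.64 minutes past 1:00.

Final answer: 3.64 minutes past 1:00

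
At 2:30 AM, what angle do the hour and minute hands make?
Hour hand position: 2 x 30 + 30 x 0.5 = 75 degrees
Minute hand position: 30 x 6 = 180 degrees
Difference: |75 - 180| = 105 degrees
The angle between the hands is 105 degrees

Final answer: 105 degrees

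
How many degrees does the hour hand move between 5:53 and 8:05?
The hour hand moves 0.5 degrees per minute.
Time elapsed: 8:05 - 5:53 = 132 minutes
Angular displacement: 132 x 0.5 = 66 degrees

Final answer: 66 degrees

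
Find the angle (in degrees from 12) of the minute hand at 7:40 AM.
The minute hand moves 6 degrees per minute.
At 7:40: 40 x 6 = 240 degrees

Final answer: 240 degrees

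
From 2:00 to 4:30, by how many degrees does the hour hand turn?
The hour hand moves 0.5 degrees per minute.
Time elapsed: 4:30 - 2:00 = 150 minutes
Angular displacement: 150 x 0.5 = 75 degrees

Final answer: 75 degrees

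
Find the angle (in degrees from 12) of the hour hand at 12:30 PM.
The hour hand moves 30 degrees per hour and 0.5 degrees per minute.
At 12:30: (0) x 30 + 30 x 0.5 = 0 + 15 = 15 degrees

Final answer: 15 degrees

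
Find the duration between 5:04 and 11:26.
From 5:04 to 11:26:
(11 x 60 + 26) - (5 x 60 + 4) = 686 - 304 = 382 minutes
= 6 hours and 22 minutes

Final answer: 6 hours and 22 minutes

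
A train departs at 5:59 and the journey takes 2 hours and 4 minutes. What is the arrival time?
Starting time: 5:59
Adding 4 minutes to 59 minutes: 59 + 4 = 63 minutes = 1 hour and 3 minutes
Adding 2 hours: 5 + 2 + 1 (carry) = 8
Final time: 8:03

Final answer: 8:03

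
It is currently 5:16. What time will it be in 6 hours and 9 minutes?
Starting time: 5:16
Adding 9 minutes to 16 minutes: 16 + 9 = 25 minutes
Adding 6 hours: 5 + 6 = 11
Final time: 11:25

Final answer: 11:25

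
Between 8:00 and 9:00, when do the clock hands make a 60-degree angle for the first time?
At t minutes past 8:00, the hour hand is at 30 x 8 + 0.5t degrees and the minute hand is at 6t degrees.
The smaller angle between them is 60 degrees when |30H - 5.5t| = 60 or |30H - 5.5t| = 300.
With H = 8, solve 30 x 8 - 5.5t = +/- target for each target:
  t = (30 x 8 - 60) / 5.5 = 32.73
  t = (30 x 8 + 60) / 5.5 = 54.55
  t = (30 x 8 - 300) / 5.5 = -10.91 (outside (0, 60))
  t = (30 x 8 + 300) / 5.5 = 98.18 (outside (0, 60))
Valid solutions in (0, 60): {32.73, 54.55} minutes.
The first occurrence is t = 32.73 minutes.
The hands form a 60-degree angle at 32.73 minutes past 8:00.

Final answer: 32.73 minutes past 8:00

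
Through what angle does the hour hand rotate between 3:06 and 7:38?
The hour hand moves 0.5 degrees per minute.
Time elapsed: 7:38 - 3:06 = 272 minutes
Angular displacement: 272 x 0.5 = 136 degrees

Final answer: 136 degrees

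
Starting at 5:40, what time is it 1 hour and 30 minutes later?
Starting time: 5:40
Adding 30 minutes to 40 minutes: 40 + 30 = 70 minutes = 1 hour and 10 minutes
Adding 1 hour: 5 + 1 + 1 (carry) = 7
Final time: 7:10

Final answer: 7:10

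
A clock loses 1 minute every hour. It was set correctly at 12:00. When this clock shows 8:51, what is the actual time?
For every 60 true minutes, the faulty clock advances 59 minutes, so 1 faulty-clock minute corresponds to 60/59 true minutes.
From 12:00 to 8:51 on the faulty dial is 531 minutes.
True elapsed: 531 x 60/59 = 540 minutes = 9 hours.
True time: 12:00 + 9 hours = 9:00.

Final answer: 9:00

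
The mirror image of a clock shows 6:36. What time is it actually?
Reflection across the vertical (12-6) axis maps a hand at angle A degrees to (360 - A) degrees, which sends a reading of T minutes past 12:00 to (720 - T) minutes past 12:00.
Mirror reads 6:36 = 396 minutes past 12:00.
Actual time: (720 - 396) mod 720 = 324 minutes = 5:24.

Final answer: 5:24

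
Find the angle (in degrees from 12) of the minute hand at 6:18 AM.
The minute hand moves 6 degrees per minute.
At 6:18: 18 x 6 = 108 degrees

Final answer: 108 degrees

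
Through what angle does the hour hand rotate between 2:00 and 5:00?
The hour hand moves 0.5 degrees per minute.
Time elapsed: 5:00 - 2:00 = 180 minutes
Angular displacement: 180 x 0.5 = 90 degrees

Final answer: 90 degrees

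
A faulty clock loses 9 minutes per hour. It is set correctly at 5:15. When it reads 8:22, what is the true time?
For every 60 true minutes, the faulty clock advances 51 minutes, so 1 faulty-clock minute corresponds to 60/51 true minutes.
From 5:15 to 8:22 on the faulty dial is 187 minutes.
True elapsed: 187 x 60/51 = 220 minutes = 3 hours and 40 minutes.
True time: 5:15 + 3 hours and 40 minutes = 8:55.

Final answer: 8:55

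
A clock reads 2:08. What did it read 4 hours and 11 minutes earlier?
Starting time: 2:08 = 128 total minutes past 12:00
Subtracting: 4 hours and 11 minutes = 251 minutes
128 - 251 = -123 (negative, add 12 hours = 720) = 597 minutes
= 9 hours and 57 minutes past 12:00 = 9:57

Final answer: 9:57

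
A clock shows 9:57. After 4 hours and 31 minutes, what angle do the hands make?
First find the time 4 hours and 31 minutes after 9:57.
Total minutes: 9 x 60 + 57 + 4 x 60 + 31 = 868.
868 mod 720 = 148 minutes = 2:28.
Now compute the angle at 2:28:
Hour hand: 2 x 30 + 28 x 0.5 = 74 degrees
Minute hand: 28 x 6 = 168 degrees
Difference: |74 - 168| = 94 degrees
The angle is 94 degrees

Final answer: 94 degrees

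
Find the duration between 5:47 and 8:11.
From 5:47 to 8:11:
(8 x 60 + 11) - (5 x 60 + 47) = 491 - 347 = 144 minutes
= 2 hours and 24 minutes

Final answer: 2 hours and 24 minutes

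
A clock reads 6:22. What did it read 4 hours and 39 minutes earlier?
Starting time: 6:22 = 382 total minutes past 12:00
Subtracting: 4 hours and 39 minutes = 279 minutes
382 - 279 = 103 minutes
= 1 hour and 43 minutes past 12:00 = 1:43

Final answer: 1:43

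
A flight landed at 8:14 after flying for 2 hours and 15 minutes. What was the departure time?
Starting time: 8:14 = 494 total minutes past 12:00
Subtracting: 2 hours and 15 minutes = 135 minutes
494 - 135 = 359 minutes
= 5 hours and 59 minutes past 12:00 = 5:59

Final answer: 5:59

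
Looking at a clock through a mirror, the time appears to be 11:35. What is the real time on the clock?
Reflection across the vertical (12-6) axis maps a hand at angle A degrees to (360 - A) degrees, which sends a reading of T minutes past 12:00 to (720 - T) minutes past 12:00.
Mirror reads 11:35 = 695 minutes past 12:00.
Actual time: (720 - 695) mod 720 = 25 minutes = 12:25.

Final answer: 12:25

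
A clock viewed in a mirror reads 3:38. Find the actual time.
Reflection across the vertical (12-6) axis maps a hand at angle A degrees to (360 - A) degrees, which sends a reading of T minutes past 12:00 to (720 - T) minutes past 12:00.
Mirror reads 3:38 = 218 minutes past 12:00.
Actual time: (720 - 218) mod 720 = 502 minutes = 8:22.

Final answer: 8:22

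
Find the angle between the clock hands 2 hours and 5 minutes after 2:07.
First find the time 2 hours and 5 minutes after 2:07.
Total minutes: 2 x 60 + 7 + 2 x 60 + 5 = 252.
252 mod 720 = 252 minutes = 4:12.
Now compute the angle at 4:12:
Hour hand: 4 x 30 + 12 x 0.5 = 126 degrees
Minute hand: 12 x 6 = 72 degrees
Difference: |126 - 72| = 54 degrees
The angle is 54 degrees

Final answer: 54 degrees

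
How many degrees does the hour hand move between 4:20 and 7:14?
The hour hand moves 0.5 degrees per minute.
Time elapsed: 7:14 - 4:20 = 174 minutes
Angular displacement: 174 x 0.5 = 87 degrees

Final answer: 87 degrees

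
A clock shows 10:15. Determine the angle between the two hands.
Hour hand position: 10 x 30 + 15 x 0.5 = 307.5 degrees
Minute hand position: 15 x 6 = 90 degrees
Difference: |307.5 - 90| = 217.5 degrees
Since 217.5 > 180, the smaller angle is 360 - 217.5 = 142.5 degrees

Final answer: 142.5 degrees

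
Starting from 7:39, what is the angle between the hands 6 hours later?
First find the time 6 hours after 7:39.
Total minutes: 7 x 60 + 39 + 6 x 60 + 0 = 819.
819 mod 720 = 99 minutes = 1:39.
Now compute the angle at 1:39:
Hour hand: 1 x 30 + 39 x 0.5 = 49.5 degrees
Minute hand: 39 x 6 = 234 degrees
Difference: |49.5 - 234| = 184.5 degrees
Smaller angle: 360 - 184.5 = 175.5 degrees

Final answer: 175.5 degrees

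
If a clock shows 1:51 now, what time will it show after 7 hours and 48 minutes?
Starting time: 1:51
Adding 48 minutes to 51 minutes: 51 + 48 = 99 minutes = 1 hour and 39 minutes
Adding 7 hours: 1 + 7 + 1 (carry) = 9
Final time: 9:39

Final answer: 9:39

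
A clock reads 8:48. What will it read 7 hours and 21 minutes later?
Starting time: 8:48
Adding 21 minutes to 48 minutes: 48 + 21 = 69 minutes = 1 hour and 9 minutes
Adding 7 hours: 8 + 7 + 1 (carry) = 16 - 12 = 4
Final time: 4:09

Final answer: 4:09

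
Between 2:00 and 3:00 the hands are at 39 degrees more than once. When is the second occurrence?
At t minutes past 2:00, the hour hand is at 30 x 2 + 0.5t degrees and the minute hand is at 6t degrees.
The smaller angle between them is 39 degrees when |30H - 5.5t| = 39 or |30H - 5.5t| = 321.
With H = 2, solve 30 x 2 - 5.5t = +/- target for each target:
  t = (30 x 2 - 39) / 5.5 = 3.82
  t = (30 x 2 + 39) / 5.5 = 18
  t = (30 x 2 - 321) / 5.5 = -47.45 (outside (0, 60))
  t = (30 x 2 + 321) / 5.5 = 69.27 (outside (0, 60))
Valid solutions in (0, 60): {3.82, 18} minutes.
The second occurrence is t = 18 minutes.
The hands form a 39-degree angle at 18 minutes past 2:00.

Final answer: 18 minutes past 2:00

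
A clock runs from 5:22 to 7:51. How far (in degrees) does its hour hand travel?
The hour hand moves 0.5 degrees per minute.
Time elapsed: 7:51 - 5:22 = 149 minutes
Angular displacement: 149 x 0.5 = 74.5 degrees

Final answer: 74.5 degrees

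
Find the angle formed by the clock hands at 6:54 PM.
Hour hand position: 6 x 30 + 54 x 0.5 = 207 degrees
Minute hand position: 54 x 6 = 324 degrees
Difference: |207 - 324| = 117 degrees
The angle between the hands is 117 degrees

Final answer: 117 degrees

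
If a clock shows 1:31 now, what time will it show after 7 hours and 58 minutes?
Starting time: 1:31
Adding 58 minutes to 31 minutes: 31 + 58 = 89 minutes = 1 hour and 29 minutes
Adding 7 hours: 1 + 7 + 1 (carry) = 9
Final time: 9:29

Final answer: 9:29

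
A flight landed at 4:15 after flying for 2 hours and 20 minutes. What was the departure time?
Starting time: 4:15 = 255 total minutes past 12:00
Subtracting: 2 hours and 20 minutes = 140 minutes
255 - 140 = 115 minutes
= 1 hour and 55 minutes past 12:00 = 1:55

Final answer: 1:55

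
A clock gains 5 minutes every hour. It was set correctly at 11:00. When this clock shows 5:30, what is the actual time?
For every 60 true minutes, the faulty clock advances 65 minutes, so 1 faulty-clock minute corresponds to 60/65 true minutes.
From 11:00 to 5:30 on the faulty dial is 390 minutes.
True elapsed: 390 x 60/65 = 360 minutes = 6 hours.
True time: 11:00 + 6 hours = 5:00.

Final answer: 5:00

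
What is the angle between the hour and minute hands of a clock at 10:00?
Hour hand position: 10 x 30 + 0 x 0.5 = 300 degrees
Minute hand position: 0 x 6 = 0 degrees
Difference: |300 - 0| = 300 degrees
Since 300 > 180, the smaller angle is 360 - 300 = 60 degrees

Final answer: 60 degrees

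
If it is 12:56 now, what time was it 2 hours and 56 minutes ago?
Starting time: 12:56 = 56 total minutes past 12:00
Subtracting: 2 hours and 56 minutes = 176 minutes
56 - 176 = -120 (negative, add 12 hours = 720) = 600 minutes
= 10 hours past 12:00 = 10:00

Final answer: 10:00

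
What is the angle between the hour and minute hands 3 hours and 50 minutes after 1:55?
First find the time 3 hours and 50 minutes after 1:55.
Total minutes: 1 x 60 + 55 + 3 x 60 + 50 = 345.
345 mod 720 = 345 minutes = 5:45.
Now compute the angle at 5:45:
Hour hand: 5 x 30 + 45 x 0.5 = 172.5 degrees
Minute hand: 45 x 6 = 270 degrees
Difference: |172.5 - 270| = 97.5 degrees
The angle is 97.5 degrees

Final answer: 97.5 degrees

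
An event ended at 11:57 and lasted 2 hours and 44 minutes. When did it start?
Starting time: 11:57 = 717 total minutes past 12:00
Subtracting: 2 hours and 44 minutes = 164 minutes
717 - 164 = 553 minutes
= 9 hours and 13 minutes past 12:00 = 9:13

Final answer: 9:13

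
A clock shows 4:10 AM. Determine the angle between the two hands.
Hour hand position: 4 x 30 + 10 x 0.5 = 125 degrees
Minute hand position: 10 x 6 = 60 degrees
Difference: |125 - 60| = 65 degrees
The angle between the hands is 65 degrees

Final answer: 65 degrees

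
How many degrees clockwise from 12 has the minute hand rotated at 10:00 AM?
The minute hand moves 6 degrees per minute.
At 10:00: 0 x 6 = 0 degrees

Final answer: 0 degrees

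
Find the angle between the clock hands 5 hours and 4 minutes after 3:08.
First find the time 5 hours and 4 minutes after 3:08.
Total minutes: 3 x 60 + 8 + 5 x 60 + 4 = 492.
492 mod 720 = 492 minutes = 8:12.
Now compute the angle at 8:12:
Hour hand: 8 x 30 + 12 x 0.5 = 246 degrees
Minute hand: 12 x 6 = 72 degrees
Difference: |246 - 72| = 174 degrees
The angle is 174 degrees

Final answer: 174 degrees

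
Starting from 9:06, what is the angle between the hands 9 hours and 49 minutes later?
First find the time 9 hours and 49 minutes after 9:06.
Total minutes: 9 x 60 + 6 + 9 x 60 + 49 = 1135.
1135 mod 720 = 415 minutes = 6:55.
Now compute the angle at 6:55:
Hour hand: 6 x 30 + 55 x 0.5 = 207.5 degrees
Minute hand: 55 x 6 = 330 degrees
Difference: |207.5 - 330| = 122.5 degrees
The angle is 122.5 degrees

Final answer: 122.5 degrees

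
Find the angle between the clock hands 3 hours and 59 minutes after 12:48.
First find the time 3 hours and 59 minutes after 12:48.
Total minutes: 12 x 60 + 48 + 3 x 60 + 59 = 1007.
1007 mod 720 = 287 minutes = 4:47.
Now compute the angle at 4:47:
Hour hand: 4 x 30 + 47 x 0.5 = 143.5 degrees
Minute hand: 47 x 6 = 282 degrees
Difference: |143.5 - 282| = 138.5 degrees
The angle is 138.5 degrees

Final answer: 138.5 degrees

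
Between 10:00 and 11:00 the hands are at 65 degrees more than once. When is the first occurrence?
At t minutes past 10:00, the hour hand is at 30 x 10 + 0.5t degrees and the minute hand is at 6t degrees.
The smaller angle between them is 65 degrees when |30H - 5.5t| = 65 or |30H - 5.5t| = 295.
With H = 10, solve 30 x 10 - 5.5t = +/- target for each target:
  t = (30 x 10 - 65) / 5.5 = 42.73
  t = (30 x 10 + 65) / 5.5 = 66.36 (outside (0, 60))
  t = (30 x 10 - 295) / 5.5 = 0.91
  t = (30 x 10 + 295) / 5.5 = 108.18 (outside (0, 60))
Valid solutions in (0, 60): {0.91, 42.73} minutes.
The first occurrence is t = 0.91 minutes.
The hands form a 65-degree angle at 0.91 minutes past 10:00.

Final answer: 0.91 minutes past 10:00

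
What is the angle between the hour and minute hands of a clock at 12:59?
Hour hand position: 0 x 30 + 59 x 0.5 = 29.5 degrees
Minute hand position: 59 x 6 = 354 degrees
Difference: |29.5 - 354| = 324.5 degrees
Since 324.5 > 180, the smaller angle is 360 - 324.5 = 35.5 degrees

Final answer: 35.5 degrees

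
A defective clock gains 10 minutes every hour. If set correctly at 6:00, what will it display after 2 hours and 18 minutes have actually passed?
For every 60 true minutes, the faulty clock advances 60 + 10 = 70 minutes.
True elapsed: 2 hours and 18 minutes = 138 minutes.
Faulty clock advances: 138 x 70/60 = 161 minutes (drift: 23 minutes ahead).
Shown time: 6:00 + 161 minutes = 8:41.

Final answer: 8:41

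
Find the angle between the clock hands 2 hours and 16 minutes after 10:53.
First find the time 2 hours and 16 minutes after 10:53.
Total minutes: 10 x 60 + 53 + 2 x 60 + 16 = 789.
789 mod 720 = 69 minutes = 1:09.
Now compute the angle at 1:09:
Hour hand: 1 x 30 + 9 x 0.5 = 34.5 degrees
Minute hand: 9 x 6 = 54 degrees
Difference: |34.5 - 54| = 19.5 degrees
The angle is 19.5 degrees

Final answer: 19.5 degrees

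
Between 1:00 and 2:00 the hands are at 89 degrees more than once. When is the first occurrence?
At t minutes past 1:00, the hour hand is at 30 x 1 + 0.5t degrees and the minute hand is at 6t degrees.
The smaller angle between them is 89 degrees when |30H - 5.5t| = 89 or |30H - 5.5t| = 271.
With H = 1, solve 30 x 1 - 5.5t = +/- target for each target:
  t = (30 x 1 - 89) / 5.5 = -10.73 (outside (0, 60))
  t = (30 x 1 + 89) / 5.5 = 21.64
  t = (30 x 1 - 271) / 5.5 = -43.82 (outside (0, 60))
  t = (30 x 1 + 271) / 5.5 = 54.73
Valid solutions in (0, 60): {21.64, 54.73} minutes.
The first occurrence is t = 21.64 minutes.
The hands form a 89-degree angle at 21.64 minutes past 1:00.

Final answer: 21.64 minutes past 1:00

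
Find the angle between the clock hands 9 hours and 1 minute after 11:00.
First find the time 9 hours and 1 minute after 11:00.
Total minutes: 11 x 60 + 0 + 9 x 60 + 1 = 1201.
1201 mod 720 = 481 minutes = 8:01.
Now compute the angle at 8:01:
Hour hand: 8 x 30 + 1 x 0.5 = 240.5 degrees
Minute hand: 1 x 6 = 6 degrees
Difference: |240.5 - 6| = 234.5 degrees
Smaller angle: 360 - 234.5 = 125.5 degrees

Final answer: 125.5 degrees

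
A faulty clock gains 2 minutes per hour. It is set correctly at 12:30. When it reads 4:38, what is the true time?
For every 60 true minutes, the faulty clock advances 62 minutes, so 1 faulty-clock minute corresponds to 60/62 true minutes.
From 12:30 to 4:38 on the faulty dial is 248 minutes.
True elapsed: 248 x 60/62 = 240 minutes = 4 hours.
True time: 12:30 + 4 hours = 4:30.

Final answer: 4:30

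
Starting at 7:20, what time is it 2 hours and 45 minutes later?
Starting time: 7:20
Adding 45 minutes to 20 minutes: 20 + 45 = 65 minutes = 1 hour and 5 minutes
Adding 2 hours: 7 + 2 + 1 (carry) = 10
Final time: 10:05

Final answer: 10:05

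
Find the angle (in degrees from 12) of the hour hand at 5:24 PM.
The hour hand moves 30 degrees per hour and 0.5 degrees per minute.
At 5:24: (5) x 30 + 24 x 0.5 = 150 + 12 = 162 degrees

Final answer: 162 degrees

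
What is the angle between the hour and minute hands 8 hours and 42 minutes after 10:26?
First find the time 8 hours and 42 minutes after 10:26.
Total minutes: 10 x 60 + 26 + 8 x 60 + 42 = 1148.
1148 mod 720 = 428 minutes = 7:08.
Now compute the angle at 7:08:
Hour hand: 7 x 30 + 8 x 0.5 = 214 degrees
Minute hand: 8 x 6 = 48 degrees
Difference: |214 - 48| = 166 degrees
The angle is 166 degrees

Final answer: 166 degrees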